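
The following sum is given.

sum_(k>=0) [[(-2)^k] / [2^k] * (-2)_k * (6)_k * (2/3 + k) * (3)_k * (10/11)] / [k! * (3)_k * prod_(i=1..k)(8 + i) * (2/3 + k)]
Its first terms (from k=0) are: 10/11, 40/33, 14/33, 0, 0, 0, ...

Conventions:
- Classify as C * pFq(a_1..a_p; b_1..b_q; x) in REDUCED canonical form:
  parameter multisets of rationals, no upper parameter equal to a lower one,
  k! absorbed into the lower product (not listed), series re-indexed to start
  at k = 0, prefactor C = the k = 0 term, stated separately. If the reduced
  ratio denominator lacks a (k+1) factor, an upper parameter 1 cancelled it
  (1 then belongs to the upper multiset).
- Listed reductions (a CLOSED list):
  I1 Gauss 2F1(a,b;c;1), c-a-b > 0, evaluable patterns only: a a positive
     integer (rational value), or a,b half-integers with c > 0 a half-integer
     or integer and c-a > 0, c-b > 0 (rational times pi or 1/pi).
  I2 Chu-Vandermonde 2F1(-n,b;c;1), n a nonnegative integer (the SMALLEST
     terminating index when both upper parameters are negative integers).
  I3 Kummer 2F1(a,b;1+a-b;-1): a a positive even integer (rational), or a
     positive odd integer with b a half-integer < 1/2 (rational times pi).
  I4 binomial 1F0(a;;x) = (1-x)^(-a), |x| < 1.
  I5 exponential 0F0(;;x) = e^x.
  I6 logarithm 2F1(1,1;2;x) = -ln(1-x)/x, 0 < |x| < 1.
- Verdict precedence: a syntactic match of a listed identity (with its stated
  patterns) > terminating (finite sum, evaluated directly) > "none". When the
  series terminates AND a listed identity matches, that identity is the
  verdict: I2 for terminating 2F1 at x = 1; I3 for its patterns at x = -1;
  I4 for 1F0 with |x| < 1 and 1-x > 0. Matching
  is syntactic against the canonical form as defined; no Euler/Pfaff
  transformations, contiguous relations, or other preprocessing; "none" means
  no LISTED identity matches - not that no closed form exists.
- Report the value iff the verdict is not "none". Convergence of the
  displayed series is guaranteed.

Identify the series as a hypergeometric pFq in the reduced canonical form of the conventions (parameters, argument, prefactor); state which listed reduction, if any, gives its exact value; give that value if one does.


x = -1 here; the reduced form reads 2F1, upper {-2, 6}, lower {9}, C = 10/11. Verdict: the Kummer evaluation I3 applies (x = -1; c = 9 equals 1+a-b for upper {-2, 6}: listed pattern). Sum: 28/11.

Structural cue: with t_0 = 10/11, the lower running product (C = 10/11) is a rising factorial.
Adjacent-term ratio: r(k) = (-1) * (k-2) (k+6) / [(k+9) (k+1)] - rational in k. x = (-1); t_0 = 10/11; negate the roots.


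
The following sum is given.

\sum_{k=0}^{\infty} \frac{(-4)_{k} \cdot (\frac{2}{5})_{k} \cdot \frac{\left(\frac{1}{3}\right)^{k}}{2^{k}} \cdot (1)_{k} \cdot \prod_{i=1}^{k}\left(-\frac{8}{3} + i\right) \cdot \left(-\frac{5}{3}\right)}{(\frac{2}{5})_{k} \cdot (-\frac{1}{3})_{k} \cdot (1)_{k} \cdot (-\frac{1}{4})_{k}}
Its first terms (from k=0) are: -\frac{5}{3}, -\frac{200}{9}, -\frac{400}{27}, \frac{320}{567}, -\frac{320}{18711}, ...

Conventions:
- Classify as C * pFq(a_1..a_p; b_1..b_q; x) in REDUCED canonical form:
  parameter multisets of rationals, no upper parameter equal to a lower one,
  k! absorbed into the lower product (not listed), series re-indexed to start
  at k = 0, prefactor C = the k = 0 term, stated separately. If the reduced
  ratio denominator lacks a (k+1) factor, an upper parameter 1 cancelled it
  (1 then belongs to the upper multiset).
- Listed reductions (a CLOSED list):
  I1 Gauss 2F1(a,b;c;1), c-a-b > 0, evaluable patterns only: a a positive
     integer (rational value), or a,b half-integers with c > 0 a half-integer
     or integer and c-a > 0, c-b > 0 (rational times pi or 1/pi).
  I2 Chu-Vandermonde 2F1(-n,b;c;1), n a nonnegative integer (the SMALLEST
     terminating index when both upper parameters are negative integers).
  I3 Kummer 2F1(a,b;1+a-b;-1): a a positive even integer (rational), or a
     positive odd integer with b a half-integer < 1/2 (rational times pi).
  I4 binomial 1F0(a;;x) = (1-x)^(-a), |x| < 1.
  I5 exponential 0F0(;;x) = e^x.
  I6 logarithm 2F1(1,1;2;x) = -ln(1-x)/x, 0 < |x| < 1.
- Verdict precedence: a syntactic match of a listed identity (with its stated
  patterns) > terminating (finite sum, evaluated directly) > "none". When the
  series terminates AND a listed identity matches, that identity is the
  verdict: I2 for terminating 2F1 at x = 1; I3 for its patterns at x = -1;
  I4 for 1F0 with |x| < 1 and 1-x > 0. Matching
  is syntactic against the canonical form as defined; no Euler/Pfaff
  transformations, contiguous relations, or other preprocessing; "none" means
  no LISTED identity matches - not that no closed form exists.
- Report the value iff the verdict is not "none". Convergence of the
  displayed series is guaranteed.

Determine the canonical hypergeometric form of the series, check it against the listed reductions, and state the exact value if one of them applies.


Canonical form: C = -\frac{5}{3} times 3F2 with upper {-4, -\frac{5}{3}, 1}, lower {-\frac{1}{3}, -\frac{1}{4}}, x = \frac{1}{6}. Verdict: terminating. With -4 upstairs the series is a 5-term polynomial sum; evaluated term by term. Its exact value is -\frac{713945}{18711}.

First insight: t_0 = -\frac{5}{3} here, and (1)_k (prefactor -5/3) is k! itself.
Consecutive-term ratio: r(k) = \frac{1}{6} * (k-4) (k-\frac{5}{3}) (k+1) / [(k-\frac{1}{3}) (k-\frac{1}{4}) (k+1)] ; factor over Q: parameters, x = \frac{1}{6}, and C = -\frac{5}{3}.


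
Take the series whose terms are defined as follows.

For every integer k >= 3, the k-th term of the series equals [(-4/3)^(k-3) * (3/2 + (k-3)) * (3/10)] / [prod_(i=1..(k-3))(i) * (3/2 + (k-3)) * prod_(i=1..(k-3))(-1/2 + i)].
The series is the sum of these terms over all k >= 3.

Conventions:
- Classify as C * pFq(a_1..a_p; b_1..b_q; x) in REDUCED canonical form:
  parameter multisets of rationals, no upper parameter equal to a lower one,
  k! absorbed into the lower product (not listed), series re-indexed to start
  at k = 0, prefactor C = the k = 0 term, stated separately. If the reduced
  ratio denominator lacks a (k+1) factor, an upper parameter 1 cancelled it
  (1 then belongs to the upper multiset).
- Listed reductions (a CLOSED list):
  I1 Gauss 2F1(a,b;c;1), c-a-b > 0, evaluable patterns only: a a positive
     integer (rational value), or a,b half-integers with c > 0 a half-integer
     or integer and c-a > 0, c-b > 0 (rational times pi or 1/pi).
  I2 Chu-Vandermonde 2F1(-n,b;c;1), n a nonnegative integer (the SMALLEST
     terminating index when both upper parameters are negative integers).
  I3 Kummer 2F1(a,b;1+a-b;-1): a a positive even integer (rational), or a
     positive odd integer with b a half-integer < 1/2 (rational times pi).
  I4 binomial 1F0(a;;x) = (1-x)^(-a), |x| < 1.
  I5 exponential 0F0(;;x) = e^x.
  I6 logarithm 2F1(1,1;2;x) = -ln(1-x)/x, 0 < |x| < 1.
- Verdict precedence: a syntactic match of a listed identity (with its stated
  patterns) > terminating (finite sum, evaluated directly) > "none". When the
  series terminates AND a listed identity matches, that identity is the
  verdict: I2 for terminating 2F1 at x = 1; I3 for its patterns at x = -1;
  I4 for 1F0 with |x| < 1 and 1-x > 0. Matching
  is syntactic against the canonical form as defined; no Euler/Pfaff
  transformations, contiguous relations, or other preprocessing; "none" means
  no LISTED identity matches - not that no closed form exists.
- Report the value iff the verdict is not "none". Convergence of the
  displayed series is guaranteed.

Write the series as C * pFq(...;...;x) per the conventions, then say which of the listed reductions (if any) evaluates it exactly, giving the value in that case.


Prefactor 3/10, argument -4/3: 0F1 with upper {-} over lower {1/2}. Verdict: none. Every listed pattern misses the 0F1 form at -4/3, upper {-}.

Key observation: t_0 being 3/10, k + 3/2 divides numerator and denominator alike; C = 3/10 after cancelling.
Consecutive-term ratio: r(k) = (-4/3) * 1 / [(k+1/2) (k+1)] - rational in k, leading ratio (-4/3); with t_0 = 3/10, classification follows.


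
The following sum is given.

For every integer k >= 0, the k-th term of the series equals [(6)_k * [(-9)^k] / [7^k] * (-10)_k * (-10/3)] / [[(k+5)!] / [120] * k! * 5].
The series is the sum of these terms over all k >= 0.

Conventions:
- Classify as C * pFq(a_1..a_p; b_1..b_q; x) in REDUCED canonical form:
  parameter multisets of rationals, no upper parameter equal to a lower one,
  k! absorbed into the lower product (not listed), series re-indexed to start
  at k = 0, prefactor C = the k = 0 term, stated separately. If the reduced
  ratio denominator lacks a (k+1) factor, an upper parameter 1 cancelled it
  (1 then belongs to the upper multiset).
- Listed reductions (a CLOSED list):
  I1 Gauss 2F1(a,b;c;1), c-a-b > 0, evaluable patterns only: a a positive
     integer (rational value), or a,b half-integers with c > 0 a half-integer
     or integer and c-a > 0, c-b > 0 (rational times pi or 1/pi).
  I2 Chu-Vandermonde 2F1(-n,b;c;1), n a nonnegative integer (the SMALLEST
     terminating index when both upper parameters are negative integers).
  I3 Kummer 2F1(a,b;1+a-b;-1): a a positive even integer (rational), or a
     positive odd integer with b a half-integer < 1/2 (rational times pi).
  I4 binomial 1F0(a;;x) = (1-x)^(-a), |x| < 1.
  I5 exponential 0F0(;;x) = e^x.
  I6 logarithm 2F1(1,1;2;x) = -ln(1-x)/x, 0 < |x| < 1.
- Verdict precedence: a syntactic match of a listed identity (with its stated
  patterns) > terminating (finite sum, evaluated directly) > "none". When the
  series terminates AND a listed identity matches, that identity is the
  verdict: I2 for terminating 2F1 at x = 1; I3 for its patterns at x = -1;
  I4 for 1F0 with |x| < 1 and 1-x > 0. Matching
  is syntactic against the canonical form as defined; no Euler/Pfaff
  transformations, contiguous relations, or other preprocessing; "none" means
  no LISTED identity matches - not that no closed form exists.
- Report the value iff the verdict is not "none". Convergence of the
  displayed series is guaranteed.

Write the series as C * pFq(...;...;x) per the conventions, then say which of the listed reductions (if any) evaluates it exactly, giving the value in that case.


Classification (C = -2/3): 1F0 with upper {-10}, lower {-}, argument x = -9/7. Verdict: terminating - upper -10 stops the sum at k = 10; the 11 terms are added exactly. Hence: -2199023255552/847425747.

Structural cue: x = (-9/7) and the two geometric factors (prefactor -2/3) combine into one argument.
Ratio: r(k) = (-9/7) * (k-10) / [(k+1)] - rational in k. x = (-9/7); t_0 = -2/3; negate the roots.


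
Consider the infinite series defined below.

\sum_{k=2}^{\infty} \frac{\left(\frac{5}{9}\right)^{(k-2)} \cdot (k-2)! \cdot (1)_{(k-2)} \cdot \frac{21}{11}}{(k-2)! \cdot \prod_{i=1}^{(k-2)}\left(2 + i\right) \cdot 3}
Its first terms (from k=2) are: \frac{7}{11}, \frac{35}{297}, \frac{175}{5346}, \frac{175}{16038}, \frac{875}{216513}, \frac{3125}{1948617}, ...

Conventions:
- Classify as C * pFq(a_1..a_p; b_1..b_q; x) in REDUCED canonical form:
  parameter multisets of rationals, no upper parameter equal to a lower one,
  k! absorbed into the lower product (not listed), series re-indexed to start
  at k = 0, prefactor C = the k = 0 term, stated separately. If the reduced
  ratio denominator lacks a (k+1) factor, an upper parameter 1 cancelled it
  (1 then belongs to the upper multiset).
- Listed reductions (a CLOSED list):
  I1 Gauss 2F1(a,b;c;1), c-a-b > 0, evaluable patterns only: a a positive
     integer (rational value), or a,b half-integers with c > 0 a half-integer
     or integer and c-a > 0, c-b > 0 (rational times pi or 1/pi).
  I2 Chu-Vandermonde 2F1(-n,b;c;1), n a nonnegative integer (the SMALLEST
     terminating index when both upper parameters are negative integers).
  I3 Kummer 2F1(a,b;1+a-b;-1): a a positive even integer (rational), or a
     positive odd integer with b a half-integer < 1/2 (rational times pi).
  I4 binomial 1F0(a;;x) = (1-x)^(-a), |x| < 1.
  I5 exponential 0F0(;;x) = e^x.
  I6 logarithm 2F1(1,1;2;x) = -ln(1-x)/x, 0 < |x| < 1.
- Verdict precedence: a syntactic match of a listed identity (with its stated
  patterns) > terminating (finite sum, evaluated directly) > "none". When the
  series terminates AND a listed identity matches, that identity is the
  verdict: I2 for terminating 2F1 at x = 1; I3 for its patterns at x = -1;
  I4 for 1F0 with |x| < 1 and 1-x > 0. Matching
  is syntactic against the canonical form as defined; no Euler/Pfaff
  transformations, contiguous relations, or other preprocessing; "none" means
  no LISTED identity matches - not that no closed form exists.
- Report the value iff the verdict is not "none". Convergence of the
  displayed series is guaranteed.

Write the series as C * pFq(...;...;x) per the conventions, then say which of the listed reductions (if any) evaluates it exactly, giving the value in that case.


Structural cue: from the first term \frac{7}{11}: the lower running product (prefactor 7/11) is a rising factorial.
Ratio: r(k) = \frac{5}{9} * (k+1) (k+1) / [(k+3) (k+1)] - rational; roots negated = parameters, x = \frac{5}{9}, C = \frac{7}{11}.

At argument \frac{5}{9}: a 2F1 with upper {1, 1}, lower {3}, scaled by C = \frac{7}{11}. Verdict: none - this 2F1 at x = \frac{5}{9} matches no listed pattern, and upper {1, 1} holds no stopper.


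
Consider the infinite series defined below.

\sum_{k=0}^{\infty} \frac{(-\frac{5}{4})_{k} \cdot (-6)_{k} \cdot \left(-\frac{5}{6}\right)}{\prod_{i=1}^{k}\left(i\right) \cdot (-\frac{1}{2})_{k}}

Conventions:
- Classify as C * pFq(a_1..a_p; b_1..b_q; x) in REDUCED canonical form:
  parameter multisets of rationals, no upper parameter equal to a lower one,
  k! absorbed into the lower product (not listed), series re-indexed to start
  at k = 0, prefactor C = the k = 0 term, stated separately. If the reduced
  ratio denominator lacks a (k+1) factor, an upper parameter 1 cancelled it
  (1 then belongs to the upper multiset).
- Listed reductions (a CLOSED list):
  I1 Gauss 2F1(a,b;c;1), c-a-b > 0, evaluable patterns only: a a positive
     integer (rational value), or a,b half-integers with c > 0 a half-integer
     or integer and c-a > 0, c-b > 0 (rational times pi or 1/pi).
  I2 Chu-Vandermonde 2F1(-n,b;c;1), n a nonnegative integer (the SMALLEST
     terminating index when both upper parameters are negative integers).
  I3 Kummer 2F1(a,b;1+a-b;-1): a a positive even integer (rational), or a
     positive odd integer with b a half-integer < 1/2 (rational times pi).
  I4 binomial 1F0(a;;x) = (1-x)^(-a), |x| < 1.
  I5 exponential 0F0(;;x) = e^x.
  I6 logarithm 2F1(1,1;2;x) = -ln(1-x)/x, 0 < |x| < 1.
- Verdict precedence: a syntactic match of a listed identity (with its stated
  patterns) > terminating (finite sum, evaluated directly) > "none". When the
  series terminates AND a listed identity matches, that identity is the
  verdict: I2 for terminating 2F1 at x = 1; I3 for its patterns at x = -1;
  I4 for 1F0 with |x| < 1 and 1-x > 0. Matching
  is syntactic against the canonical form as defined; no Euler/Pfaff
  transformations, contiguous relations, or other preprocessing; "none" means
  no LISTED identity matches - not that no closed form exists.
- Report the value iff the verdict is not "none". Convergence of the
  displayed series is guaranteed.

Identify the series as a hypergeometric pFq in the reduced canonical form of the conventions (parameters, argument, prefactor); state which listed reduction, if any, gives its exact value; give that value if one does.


Classification (C = -\frac{5}{6}): 2F1 with upper {-6, -\frac{5}{4}}, lower {-\frac{1}{2}}, argument x = 1. Verdict: the Chu-Vandermonde identity I2 matches (terminating 2F1 at x = 1 with n = 6, b = -5/4, c = -\frac{1}{2}). Sum: \frac{24035}{1152}.

Key observation: with t_0 = -\frac{5}{6}, the product of the first k integers (prefactor -5/6) is k!.
Step ratio: r(k) = 1 * (k-6) (k-\frac{5}{4}) / [(k-\frac{1}{2}) (k+1)] - rational; roots negated = parameters, x = 1, C = -\frac{5}{6}.


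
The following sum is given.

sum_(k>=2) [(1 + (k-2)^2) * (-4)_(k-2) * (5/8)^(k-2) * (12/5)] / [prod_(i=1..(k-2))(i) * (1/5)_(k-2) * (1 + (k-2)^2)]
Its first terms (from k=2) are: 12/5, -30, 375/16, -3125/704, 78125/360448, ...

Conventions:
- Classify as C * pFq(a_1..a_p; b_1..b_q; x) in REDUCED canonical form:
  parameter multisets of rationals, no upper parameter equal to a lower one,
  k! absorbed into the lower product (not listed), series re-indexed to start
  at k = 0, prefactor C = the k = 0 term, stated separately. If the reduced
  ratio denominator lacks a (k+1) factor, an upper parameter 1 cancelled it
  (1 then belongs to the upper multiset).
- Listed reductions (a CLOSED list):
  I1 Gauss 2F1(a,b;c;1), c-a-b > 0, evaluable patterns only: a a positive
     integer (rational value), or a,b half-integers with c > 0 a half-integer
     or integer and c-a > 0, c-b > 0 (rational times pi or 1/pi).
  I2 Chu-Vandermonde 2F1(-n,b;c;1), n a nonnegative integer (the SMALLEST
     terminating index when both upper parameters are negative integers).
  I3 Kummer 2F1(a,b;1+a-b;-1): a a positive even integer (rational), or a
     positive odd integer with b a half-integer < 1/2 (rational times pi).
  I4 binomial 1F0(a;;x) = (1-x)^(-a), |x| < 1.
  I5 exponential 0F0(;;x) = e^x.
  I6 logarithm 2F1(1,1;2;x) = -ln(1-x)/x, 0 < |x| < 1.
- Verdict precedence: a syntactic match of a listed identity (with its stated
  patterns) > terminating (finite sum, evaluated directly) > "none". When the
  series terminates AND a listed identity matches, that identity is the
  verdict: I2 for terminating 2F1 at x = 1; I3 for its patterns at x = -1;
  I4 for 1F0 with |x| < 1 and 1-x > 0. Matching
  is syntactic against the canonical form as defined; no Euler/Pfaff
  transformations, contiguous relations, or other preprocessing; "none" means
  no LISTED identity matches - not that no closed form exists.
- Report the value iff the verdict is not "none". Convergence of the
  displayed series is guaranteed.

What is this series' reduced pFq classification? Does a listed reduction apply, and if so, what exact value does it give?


With C = 12/5: the canonical form is 1F1(-4; 1/5; 5/8). Verdict: terminating - upper -4 stops the sum at k = 4; the 5 terms are added exactly. Its exact value is -15111199/1802240.

First insight: t_0 being 12/5, the product of the first k integers (C = 12/5, x = 5/8) is k!.
Consecutive-term ratio: r(k) = (5/8) * (k-4) / [(k+1/5) (k+1)] - poly over poly, x = (5/8) from leading terms; C = 12/5 at k = 0.


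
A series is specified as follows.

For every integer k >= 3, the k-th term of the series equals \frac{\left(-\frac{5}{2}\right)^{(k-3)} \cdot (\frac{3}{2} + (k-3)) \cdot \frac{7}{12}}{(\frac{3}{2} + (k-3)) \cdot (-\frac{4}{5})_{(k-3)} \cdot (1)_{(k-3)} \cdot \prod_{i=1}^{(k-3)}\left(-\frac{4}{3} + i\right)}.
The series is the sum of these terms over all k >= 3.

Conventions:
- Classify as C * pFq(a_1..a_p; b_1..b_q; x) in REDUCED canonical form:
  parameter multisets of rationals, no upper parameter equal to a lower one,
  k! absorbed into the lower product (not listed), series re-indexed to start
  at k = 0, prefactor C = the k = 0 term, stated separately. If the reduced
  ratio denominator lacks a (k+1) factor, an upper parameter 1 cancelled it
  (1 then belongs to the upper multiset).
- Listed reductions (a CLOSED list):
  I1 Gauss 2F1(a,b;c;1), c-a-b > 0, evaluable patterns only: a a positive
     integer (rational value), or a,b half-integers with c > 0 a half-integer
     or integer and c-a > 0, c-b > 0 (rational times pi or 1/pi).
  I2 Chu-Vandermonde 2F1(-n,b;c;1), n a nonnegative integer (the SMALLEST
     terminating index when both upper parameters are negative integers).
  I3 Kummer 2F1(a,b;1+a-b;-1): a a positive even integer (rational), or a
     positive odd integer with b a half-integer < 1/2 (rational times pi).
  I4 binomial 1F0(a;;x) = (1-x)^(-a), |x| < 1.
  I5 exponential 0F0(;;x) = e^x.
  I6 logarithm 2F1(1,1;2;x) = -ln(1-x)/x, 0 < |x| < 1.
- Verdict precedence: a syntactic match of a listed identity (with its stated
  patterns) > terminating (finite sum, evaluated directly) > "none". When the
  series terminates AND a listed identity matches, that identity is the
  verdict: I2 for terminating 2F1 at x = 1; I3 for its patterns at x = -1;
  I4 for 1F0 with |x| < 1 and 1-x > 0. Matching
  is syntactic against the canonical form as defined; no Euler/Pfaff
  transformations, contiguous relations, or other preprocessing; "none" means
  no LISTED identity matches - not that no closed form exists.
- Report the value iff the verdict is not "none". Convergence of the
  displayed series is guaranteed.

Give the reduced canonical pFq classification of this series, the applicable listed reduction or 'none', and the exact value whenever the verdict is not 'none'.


This is \frac{7}{12} * 0F2(-; -\frac{4}{5}, -\frac{1}{3}; -\frac{5}{2}) in reduced canonical form. Verdict: none. Every listed pattern misses the 0F2 form at -\frac{5}{2}, upper {-}.

The tell: t_0 being \frac{7}{12}, (1)_k (prefactor 7/12) is k! itself.
Adjacent-term ratio: r(k) = -\frac{5}{2} * 1 / [(k-\frac{4}{5}) (k-\frac{1}{3}) (k+1)] - rational in k. x = -\frac{5}{2}; t_0 = \frac{7}{12}; negate the roots.


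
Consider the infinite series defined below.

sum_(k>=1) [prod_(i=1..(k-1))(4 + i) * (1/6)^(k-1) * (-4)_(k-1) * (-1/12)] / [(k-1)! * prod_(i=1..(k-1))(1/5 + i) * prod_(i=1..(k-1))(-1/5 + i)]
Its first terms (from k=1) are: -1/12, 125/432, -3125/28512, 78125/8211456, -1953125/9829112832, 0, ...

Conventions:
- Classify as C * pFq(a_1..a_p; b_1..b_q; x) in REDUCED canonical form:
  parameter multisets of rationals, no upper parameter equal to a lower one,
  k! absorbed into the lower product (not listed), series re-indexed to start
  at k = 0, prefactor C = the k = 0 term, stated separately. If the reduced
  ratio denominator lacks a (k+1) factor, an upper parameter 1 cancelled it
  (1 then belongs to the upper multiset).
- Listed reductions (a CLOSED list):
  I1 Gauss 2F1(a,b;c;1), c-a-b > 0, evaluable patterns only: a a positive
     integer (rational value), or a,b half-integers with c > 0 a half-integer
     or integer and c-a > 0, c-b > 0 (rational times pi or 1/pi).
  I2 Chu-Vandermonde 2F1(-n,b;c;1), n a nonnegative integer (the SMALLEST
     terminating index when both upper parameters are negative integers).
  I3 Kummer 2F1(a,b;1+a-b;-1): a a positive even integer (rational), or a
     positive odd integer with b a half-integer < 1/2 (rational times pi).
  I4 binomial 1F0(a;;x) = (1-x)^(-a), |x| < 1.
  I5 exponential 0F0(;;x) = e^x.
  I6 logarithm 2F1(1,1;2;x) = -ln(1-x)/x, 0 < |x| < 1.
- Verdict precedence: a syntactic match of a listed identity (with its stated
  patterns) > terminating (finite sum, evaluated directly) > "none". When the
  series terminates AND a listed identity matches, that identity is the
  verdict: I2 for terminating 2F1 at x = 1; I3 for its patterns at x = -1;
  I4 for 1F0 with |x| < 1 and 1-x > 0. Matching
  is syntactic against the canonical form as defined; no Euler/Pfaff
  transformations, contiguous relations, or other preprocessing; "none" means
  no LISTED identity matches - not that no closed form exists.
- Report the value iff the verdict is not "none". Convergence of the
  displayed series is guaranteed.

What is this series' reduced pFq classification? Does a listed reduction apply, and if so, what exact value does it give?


Structural cue: t_0 = -1/12 here, and the running product (C = -1/12, x = 1/6) telescopes to a rising factorial.
Term ratio: r(k) = (1/6) * (k-4) (k+5) / [(k+4/5) (k+6/5) (k+1)] - poly over poly, x = (1/6) from leading terms; C = -1/12 at k = 0.

Prefactor -1/12, argument 1/6: 2F2 with upper {-4, 5} over lower {4/5, 6/5}. Verdict: terminating - the sum ends at index 4 because -4 is a negative integer; exact evaluation follows. Its exact value is 23619131/223388928.


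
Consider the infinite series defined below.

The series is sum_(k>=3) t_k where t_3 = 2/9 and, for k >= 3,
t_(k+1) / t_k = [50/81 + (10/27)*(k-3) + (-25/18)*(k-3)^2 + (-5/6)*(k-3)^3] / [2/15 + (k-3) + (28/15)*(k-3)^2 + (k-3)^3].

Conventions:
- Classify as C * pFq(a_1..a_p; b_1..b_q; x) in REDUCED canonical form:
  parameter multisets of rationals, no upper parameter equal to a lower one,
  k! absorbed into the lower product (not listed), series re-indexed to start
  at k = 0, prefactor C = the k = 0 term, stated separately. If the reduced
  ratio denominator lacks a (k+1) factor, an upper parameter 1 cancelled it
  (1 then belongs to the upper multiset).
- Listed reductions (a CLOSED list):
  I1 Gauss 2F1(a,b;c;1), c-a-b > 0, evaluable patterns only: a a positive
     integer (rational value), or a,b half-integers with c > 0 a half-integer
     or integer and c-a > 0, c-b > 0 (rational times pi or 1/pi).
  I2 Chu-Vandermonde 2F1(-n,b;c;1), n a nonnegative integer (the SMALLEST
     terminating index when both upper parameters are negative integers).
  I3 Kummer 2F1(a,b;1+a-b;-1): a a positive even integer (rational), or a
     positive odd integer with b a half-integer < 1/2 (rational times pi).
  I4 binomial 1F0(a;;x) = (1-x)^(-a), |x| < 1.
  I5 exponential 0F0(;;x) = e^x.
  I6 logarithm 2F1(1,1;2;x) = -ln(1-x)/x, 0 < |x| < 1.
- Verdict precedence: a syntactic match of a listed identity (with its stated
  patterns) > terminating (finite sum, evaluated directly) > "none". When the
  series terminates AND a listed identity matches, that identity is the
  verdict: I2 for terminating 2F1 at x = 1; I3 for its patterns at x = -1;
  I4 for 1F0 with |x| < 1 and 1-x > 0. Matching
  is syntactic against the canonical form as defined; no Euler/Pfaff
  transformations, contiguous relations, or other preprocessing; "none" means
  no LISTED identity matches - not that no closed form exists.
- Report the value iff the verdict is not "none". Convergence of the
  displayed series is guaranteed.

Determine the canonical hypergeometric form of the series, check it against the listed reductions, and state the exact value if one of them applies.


Key step: t_0 = 2/9 here, and roots of the ratio polynomials (prefactor 2/9) are the negated parameters.
Consecutive-term ratio: r(k) = (-5/6) * (k-2/3) (k+5/3) / [(k+1/5) (k+1)] - rational; roots negated = parameters, x = (-5/6), C = 2/9.

With C = 2/9: the canonical form is 2F1(-2/3, 5/3; 1/5; -5/6). Verdict: none. No listed pattern accepts 2F1(-2/3, 5/3; 1/5; -5/6).


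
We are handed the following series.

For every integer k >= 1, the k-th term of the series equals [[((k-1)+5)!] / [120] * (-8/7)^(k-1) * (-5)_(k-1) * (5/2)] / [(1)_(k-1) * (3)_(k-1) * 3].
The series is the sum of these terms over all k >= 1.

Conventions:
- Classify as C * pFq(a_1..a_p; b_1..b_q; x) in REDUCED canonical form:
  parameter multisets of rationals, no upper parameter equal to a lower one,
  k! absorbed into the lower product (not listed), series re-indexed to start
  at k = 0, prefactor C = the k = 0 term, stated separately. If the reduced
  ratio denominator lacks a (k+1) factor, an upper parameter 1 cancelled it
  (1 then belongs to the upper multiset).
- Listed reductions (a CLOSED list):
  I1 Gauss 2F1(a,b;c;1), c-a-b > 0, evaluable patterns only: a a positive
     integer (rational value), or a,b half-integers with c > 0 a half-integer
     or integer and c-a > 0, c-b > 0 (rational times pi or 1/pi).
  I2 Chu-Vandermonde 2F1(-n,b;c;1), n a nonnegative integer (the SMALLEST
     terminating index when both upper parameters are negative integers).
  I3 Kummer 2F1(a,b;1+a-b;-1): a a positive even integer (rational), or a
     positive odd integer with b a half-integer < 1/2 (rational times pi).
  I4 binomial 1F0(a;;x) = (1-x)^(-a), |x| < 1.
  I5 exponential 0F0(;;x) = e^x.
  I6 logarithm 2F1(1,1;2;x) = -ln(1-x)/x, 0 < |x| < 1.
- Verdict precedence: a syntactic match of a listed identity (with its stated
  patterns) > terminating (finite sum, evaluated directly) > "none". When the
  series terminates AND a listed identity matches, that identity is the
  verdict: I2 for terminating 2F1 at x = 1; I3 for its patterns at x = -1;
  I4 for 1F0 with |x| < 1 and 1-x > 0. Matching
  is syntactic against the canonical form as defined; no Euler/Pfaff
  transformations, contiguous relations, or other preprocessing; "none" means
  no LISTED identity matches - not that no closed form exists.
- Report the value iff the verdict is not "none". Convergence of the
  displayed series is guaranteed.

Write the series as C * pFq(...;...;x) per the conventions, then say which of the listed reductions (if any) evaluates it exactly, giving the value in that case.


The series (x = -8/7) is 2F1: upper {-5, 6}, lower {3}, prefactor 5/6. Verdict: terminating - the sum ends at index 5 because -5 is a negative integer; exact evaluation follows. Sum: 6632625/33614.

Key step: t_0 = 5/6 here, and the factorial ratio (C = 5/6, x = -8/7) (k+a-1)!/(a-1)! is a rising factorial (a)_k.
Ratio: r(k) = (-8/7) * (k-5) (k+6) / [(k+3) (k+1)] - rational in k. x = (-8/7); t_0 = 5/6; negate the roots.


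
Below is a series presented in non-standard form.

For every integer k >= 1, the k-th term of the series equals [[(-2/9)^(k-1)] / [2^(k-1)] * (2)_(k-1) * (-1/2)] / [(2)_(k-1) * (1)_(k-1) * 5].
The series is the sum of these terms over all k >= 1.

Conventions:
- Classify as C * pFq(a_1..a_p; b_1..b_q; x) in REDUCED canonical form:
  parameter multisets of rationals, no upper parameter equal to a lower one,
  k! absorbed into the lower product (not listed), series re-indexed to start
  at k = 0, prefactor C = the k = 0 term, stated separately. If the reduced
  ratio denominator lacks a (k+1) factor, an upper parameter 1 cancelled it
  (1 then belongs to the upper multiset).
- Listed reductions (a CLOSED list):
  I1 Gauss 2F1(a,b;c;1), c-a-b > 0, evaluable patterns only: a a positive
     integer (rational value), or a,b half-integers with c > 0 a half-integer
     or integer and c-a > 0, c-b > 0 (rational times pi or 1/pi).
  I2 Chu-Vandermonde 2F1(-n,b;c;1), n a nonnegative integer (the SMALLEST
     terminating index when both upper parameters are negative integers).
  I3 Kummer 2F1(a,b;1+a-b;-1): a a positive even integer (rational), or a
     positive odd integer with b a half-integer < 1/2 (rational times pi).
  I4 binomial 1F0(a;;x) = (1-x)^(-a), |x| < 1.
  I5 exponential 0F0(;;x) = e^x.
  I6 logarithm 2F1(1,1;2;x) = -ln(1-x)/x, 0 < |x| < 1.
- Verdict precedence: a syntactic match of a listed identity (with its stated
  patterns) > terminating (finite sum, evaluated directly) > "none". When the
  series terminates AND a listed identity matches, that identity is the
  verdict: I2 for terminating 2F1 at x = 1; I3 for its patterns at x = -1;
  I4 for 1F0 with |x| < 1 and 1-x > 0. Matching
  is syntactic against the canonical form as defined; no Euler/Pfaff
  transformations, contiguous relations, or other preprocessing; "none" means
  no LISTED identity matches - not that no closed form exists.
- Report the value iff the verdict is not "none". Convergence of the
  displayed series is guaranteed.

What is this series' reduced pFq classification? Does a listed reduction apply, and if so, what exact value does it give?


First insight: t_0 being -1/10, the two k-th powers (prefactor -1/10) combine into one argument.
Term ratio: r(k) = (-1/9) * 1 / [(k+1)] - rational; roots negated = parameters, x = (-1/9), C = -1/10.

At argument -1/9: a 0F0 with upper {-}, lower {-}, scaled by C = -1/10. Verdict: the I5 exponential reduction applies (the 0F0 exponential series at x = -1/9). Value: (-1/10) * e^(-1/9).


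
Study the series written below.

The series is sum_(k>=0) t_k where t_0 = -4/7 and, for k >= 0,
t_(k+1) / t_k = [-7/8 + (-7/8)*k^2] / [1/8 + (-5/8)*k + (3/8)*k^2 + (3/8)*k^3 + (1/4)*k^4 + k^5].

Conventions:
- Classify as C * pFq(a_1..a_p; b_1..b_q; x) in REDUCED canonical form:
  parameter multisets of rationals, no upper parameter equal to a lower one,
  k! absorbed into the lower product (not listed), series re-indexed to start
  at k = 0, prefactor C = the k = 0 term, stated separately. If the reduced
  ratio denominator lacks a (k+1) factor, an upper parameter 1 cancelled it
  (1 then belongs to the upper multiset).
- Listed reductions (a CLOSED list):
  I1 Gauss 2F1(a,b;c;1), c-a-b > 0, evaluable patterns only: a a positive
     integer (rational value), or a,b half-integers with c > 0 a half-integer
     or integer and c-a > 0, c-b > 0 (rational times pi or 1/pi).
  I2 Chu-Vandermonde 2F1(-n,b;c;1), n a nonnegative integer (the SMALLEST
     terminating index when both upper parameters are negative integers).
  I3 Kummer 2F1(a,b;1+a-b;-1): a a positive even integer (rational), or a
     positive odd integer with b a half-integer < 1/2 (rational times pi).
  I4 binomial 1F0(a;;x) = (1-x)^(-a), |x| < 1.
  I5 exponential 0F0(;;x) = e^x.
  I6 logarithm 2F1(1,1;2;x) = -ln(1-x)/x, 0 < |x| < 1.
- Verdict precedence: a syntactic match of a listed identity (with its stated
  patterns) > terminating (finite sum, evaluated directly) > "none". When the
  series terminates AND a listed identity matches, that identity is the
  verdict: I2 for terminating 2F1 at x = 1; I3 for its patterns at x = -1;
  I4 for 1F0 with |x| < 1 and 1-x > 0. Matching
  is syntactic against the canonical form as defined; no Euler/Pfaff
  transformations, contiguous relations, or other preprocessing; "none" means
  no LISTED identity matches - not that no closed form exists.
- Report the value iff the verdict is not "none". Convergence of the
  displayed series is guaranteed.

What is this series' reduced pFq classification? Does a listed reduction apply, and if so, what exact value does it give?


The tell: t_0 = -4/7 here, and the ratio is unreduced: k^2 + 1 divides both sides (prefactor -4/7).
Term ratio: r(k) = (-7/8) * 1 / [(k-1/2) (k-1/4) (k+1)] - rational in k, leading ratio (-7/8); with t_0 = -4/7, classification follows.

Prefactor -4/7, argument -7/8: 0F2 with upper {-} over lower {-1/2, -1/4}. Verdict: none (x = -7/8): each listed identity misses the multisets {-} ; {-1/2, -1/4}.


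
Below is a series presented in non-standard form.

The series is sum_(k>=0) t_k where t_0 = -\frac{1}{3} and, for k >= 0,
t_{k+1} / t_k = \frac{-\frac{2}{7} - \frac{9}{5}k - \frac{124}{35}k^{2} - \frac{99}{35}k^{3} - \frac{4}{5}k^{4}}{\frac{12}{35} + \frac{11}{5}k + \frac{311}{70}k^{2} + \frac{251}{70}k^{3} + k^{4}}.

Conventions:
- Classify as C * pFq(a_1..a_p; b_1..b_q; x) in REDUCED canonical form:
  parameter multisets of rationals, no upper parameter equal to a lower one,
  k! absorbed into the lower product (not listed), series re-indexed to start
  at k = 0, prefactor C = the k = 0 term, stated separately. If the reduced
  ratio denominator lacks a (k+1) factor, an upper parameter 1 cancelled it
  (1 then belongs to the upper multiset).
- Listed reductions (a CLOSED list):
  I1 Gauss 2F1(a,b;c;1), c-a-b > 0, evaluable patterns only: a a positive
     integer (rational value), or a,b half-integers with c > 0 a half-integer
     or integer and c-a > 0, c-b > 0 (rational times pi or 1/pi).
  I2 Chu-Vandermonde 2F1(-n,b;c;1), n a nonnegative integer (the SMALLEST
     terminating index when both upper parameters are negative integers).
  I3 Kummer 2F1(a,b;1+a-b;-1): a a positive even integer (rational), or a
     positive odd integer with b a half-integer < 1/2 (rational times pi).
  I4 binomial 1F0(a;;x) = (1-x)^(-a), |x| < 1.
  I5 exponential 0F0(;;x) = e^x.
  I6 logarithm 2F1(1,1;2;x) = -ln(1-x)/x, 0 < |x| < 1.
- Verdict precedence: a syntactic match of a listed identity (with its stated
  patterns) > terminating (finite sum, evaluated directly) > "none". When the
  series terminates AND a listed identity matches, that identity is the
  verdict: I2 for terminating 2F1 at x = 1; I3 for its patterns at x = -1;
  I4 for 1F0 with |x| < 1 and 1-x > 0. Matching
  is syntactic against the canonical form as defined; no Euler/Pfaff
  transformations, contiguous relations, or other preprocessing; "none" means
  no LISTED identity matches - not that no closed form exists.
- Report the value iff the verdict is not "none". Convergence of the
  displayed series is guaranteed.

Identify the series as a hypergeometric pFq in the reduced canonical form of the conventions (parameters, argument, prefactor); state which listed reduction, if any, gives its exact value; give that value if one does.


The series (x = -\frac{4}{5}) is 3F2: upper {1, 1, \frac{5}{4}}, lower {\frac{4}{5}, \frac{3}{2}}, prefactor -\frac{1}{3}. Verdict: none. Every listed pattern misses the 3F2 form at -\frac{4}{5}, upper {1, 1, \frac{5}{4}}.

Key observation: from the first term -\frac{1}{3}: factor the ratio over Q (prefactor -1/3): negated roots = parameters.
Adjacent-term ratio: r(k) = -\frac{4}{5} * (k+1) (k+1) (k+\frac{5}{4}) / [(k+\frac{4}{5}) (k+\frac{3}{2}) (k+1)] - rational in k, leading ratio -\frac{4}{5}; with t_0 = -\frac{1}{3}, classification follows.


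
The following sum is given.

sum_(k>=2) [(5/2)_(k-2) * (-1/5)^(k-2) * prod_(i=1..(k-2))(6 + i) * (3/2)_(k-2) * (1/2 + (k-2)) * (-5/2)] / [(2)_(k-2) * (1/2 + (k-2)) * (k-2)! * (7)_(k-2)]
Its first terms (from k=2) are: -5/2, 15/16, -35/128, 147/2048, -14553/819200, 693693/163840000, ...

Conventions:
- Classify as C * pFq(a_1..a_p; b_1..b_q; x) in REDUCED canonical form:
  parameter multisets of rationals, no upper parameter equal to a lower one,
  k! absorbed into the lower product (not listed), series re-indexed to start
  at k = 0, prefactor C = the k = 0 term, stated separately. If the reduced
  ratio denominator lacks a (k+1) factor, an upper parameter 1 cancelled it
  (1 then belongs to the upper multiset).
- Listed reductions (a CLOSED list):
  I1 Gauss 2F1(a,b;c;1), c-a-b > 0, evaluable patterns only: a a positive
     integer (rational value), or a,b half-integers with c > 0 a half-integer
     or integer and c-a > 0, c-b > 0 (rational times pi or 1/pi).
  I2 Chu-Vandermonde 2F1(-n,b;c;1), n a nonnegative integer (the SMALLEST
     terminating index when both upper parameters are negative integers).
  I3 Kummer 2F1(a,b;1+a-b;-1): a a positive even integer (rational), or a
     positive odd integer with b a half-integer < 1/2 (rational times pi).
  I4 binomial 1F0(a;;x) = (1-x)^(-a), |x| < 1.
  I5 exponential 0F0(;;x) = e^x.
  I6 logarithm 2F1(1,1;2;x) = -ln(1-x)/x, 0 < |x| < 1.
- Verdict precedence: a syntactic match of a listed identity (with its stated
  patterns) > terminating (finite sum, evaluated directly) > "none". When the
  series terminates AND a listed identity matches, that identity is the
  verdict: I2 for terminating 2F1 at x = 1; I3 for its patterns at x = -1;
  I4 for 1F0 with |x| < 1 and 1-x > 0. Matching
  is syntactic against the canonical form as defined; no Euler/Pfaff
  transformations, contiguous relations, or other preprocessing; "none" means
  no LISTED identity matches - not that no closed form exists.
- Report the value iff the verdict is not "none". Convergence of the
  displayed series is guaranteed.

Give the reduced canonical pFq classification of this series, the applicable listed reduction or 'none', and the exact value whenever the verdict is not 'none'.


Prefactor -5/2, argument -1/5: 2F1 with upper {3/2, 5/2} over lower {2}. Verdict: no listed reduction: x = -1/5 and upper {3/2, 5/2} fail every I1-I6 pattern.

First insight: x = (-1/5) and the parameter 7 appears in both the upper and lower lists and cancels (alongside the other common factor).
Step ratio: r(k) = (-1/5) * (k+3/2) (k+5/2) / [(k+2) (k+1)] - poly over poly, x = (-1/5) from leading terms; C = -5/2 at k = 0.


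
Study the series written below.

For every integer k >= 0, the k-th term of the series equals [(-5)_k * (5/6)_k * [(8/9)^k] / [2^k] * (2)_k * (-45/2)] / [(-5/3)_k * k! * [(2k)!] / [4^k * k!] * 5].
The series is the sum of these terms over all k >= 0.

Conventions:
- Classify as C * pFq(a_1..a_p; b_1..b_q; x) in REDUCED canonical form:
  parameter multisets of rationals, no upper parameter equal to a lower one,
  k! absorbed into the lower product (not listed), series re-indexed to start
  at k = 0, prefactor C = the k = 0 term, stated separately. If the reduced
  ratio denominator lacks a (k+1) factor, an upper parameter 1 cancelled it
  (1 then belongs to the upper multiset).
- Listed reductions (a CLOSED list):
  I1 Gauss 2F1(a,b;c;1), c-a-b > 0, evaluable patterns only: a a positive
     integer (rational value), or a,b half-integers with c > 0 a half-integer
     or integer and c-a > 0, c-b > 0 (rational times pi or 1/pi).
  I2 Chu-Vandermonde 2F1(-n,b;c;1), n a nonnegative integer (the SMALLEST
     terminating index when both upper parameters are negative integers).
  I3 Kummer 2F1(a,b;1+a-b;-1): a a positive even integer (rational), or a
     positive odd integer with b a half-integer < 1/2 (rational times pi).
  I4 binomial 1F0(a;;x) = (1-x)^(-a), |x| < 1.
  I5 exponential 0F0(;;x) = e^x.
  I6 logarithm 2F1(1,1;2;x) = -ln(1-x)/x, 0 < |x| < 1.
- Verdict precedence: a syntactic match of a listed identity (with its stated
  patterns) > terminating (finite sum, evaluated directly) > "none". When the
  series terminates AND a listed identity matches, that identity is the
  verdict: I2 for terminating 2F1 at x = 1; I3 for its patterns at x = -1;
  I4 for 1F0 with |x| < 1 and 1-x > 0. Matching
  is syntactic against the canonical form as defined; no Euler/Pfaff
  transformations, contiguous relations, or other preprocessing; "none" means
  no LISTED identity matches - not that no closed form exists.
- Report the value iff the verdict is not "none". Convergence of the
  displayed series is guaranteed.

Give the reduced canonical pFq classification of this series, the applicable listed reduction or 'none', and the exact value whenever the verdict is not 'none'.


Key step: with t_0 = -9/2, the constant factors (C = -9/2, x = 4/9) combine into one prefactor.
Consecutive-term ratio: r(k) = (4/9) * (k-5) (k+5/6) (k+2) / [(k-5/3) (k+1/2) (k+1)] - rational; roots negated = parameters, x = (4/9), C = -9/2.

x = 4/9 here; the reduced form reads 3F2, upper {-5, 5/6, 2}, lower {-5/3, 1/2}, C = -9/2. Verdict: terminating - no listed pattern fits, but -5 in the upper list cuts the series at k = 5; direct evaluation. Sum: 119105117/1928934.
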